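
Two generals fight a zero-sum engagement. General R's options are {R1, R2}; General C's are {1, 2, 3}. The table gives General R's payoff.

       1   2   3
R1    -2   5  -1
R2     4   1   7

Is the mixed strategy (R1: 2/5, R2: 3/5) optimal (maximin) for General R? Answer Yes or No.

Against 1 this mix gives (2/5)·(-2) + (3/5)·4 = 8/5.
Against 2 this mix gives (2/5)·5 + (3/5)·1 = 13/5.
Against 3 this mix gives (2/5)·(-1) + (3/5)·7 = 19/5.
General C will play 1, holding General R to 8/5. Shifting weight toward the row that does better against 1 would raise this floor (the equalizing mix achieves 11/5 against both 1 and 2), so the proposed strategy is not optimal.

No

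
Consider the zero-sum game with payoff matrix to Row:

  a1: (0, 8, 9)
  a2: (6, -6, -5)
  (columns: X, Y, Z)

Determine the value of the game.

Row minima: a1 → 0, a2 → -6; maximin = 0.
Column maxima: X → 6, Y → 8, Z → 9; minimax = 6.
0 ≠ 6, so there is no saddle point; optimal play is mixed.
Z is strictly dominated by Y (it gives Row strictly more in every row), so Column never plays it.
On the remaining 2×2 (a1, a2 vs X, Y):
Let Row play a1 with probability p. Expected payoff against X: 0p + 6(1−p) = −6p + 6; against Y: 8p + (-6)(1−p) = 14p − 6.
Setting these equal: −6p + 6 = 14p − 6 ⇒ −20p = -12 ⇒ p = 3/5, and the value is (-6)·(3/5) + 6 = 12/5.
For Column: with q = P(X), equating a1's and a2's payoffs gives −8q + 8 = 12q − 6 ⇒ q = 7/10.

12/5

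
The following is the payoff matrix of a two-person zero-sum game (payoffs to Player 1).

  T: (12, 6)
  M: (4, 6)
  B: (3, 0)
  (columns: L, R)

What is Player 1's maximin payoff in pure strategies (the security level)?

Row minima: T → 6, M → 4, B → 0.
The best of these is 6.

6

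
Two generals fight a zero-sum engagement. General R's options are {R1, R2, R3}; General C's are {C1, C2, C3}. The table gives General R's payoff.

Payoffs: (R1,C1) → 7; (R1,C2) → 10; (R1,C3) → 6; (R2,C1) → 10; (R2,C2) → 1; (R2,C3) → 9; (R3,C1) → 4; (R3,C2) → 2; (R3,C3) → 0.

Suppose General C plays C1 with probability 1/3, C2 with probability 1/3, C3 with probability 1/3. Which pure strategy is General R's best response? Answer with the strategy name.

R1

Expected payoff of R1: (1/3)·7 + (1/3)·10 + (1/3)·6 = 23/3.
Expected payoff of R2: (1/3)·10 + (1/3)·1 + (1/3)·9 = 20/3.
Expected payoff of R3: (1/3)·4 + (1/3)·2 + (1/3)·0 = 2.
The largest is 23/3, so General R's best response is R1.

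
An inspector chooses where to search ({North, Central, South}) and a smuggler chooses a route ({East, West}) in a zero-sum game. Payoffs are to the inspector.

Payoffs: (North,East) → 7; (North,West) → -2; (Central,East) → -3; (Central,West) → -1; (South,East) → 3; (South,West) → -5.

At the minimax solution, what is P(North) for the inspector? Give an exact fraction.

Row minima: North → -2, Central → -3, South → -5; maximin = -2.
Column maxima: East → 7, West → -1; minimax = -1.
-2 ≠ -1, so there is no saddle point; optimal play is mixed.
South is strictly dominated by North, so the inspector never plays it.
On the remaining 2×2 (North, Central vs East, West):
Let the inspector play North with probability p. Expected payoff against East: 7p + (-3)(1−p) = 10p − 3; against West: (-2)p + (-1)(1−p) = −p − 1.
Setting these equal: 10p − 3 = −p − 1 ⇒ 11p = 2 ⇒ p = 2/11, and the value is (10)·(2/11) − 3 = -13/11.
For the smuggler: with q = P(East), equating North's and Central's payoffs gives 9q − 2 = −2q − 1 ⇒ q = 1/11.

2/11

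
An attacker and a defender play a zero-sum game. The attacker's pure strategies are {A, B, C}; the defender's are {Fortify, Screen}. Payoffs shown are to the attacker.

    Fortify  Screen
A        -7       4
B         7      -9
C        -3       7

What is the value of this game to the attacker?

Row minima: A → -7, B → -9, C → -3; maximin = -3.
Column maxima: Fortify → 7, Screen → 7; minimax = 7.
-3 ≠ 7, so there is no saddle point; optimal play is mixed.
A is strictly dominated by C, so the attacker never plays it.
On the remaining 2×2 (B, C vs Fortify, Screen):
Let the attacker play B with probability p. Expected payoff against Fortify: 7p + (-3)(1−p) = 10p − 3; against Screen: (-9)p + 7(1−p) = −16p + 7.
Setting these equal: 10p − 3 = −16p + 7 ⇒ 26p = 10 ⇒ p = 5/13, and the value is (10)·(5/13) − 3 = 11/13.
For the defender: with q = P(Fortify), equating B's and C's payoffs gives 16q − 9 = −10q + 7 ⇒ q = 8/13.

11/13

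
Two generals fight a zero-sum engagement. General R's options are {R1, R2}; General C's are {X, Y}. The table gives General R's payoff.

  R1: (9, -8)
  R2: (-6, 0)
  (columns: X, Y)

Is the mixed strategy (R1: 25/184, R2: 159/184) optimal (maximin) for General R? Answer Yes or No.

Against X this mix gives (25/184)·9 + (159/184)·(-6) = -729/184.
Against Y this mix gives (25/184)·(-8) + (159/184)·0 = -25/23.
General C will play X, holding General R to -729/184. Shifting weight toward the row that does better against X would raise this floor (the equalizing mix achieves -48/23 against both X and Y), so the proposed strategy is not optimal.

No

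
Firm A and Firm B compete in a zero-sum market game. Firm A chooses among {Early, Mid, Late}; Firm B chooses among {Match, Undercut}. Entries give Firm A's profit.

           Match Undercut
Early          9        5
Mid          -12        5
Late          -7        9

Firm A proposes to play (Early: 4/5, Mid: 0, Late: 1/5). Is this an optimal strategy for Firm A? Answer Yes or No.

Against Match this mix gives (4/5)·9 + (1/5)·(-7) = 29/5.
Against Undercut this mix gives (4/5)·5 + (1/5)·9 = 29/5.
All of Firm B's active replies (Match, Undercut) yield 29/5, and no column does worse for Firm A. The mix makes Firm B indifferent and guarantees 29/5, so it is optimal.

Yes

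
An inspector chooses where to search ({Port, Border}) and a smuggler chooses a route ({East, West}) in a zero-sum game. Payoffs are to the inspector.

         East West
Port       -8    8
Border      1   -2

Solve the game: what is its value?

-8/19

Row minima: Port → -8, Border → -2; maximin = -2.
Column maxima: East → 1, West → 8; minimax = 1.
-2 ≠ 1, so there is no saddle point; optimal play is mixed.
Let the inspector play Port with probability p. Expected payoff against East: (-8)p + 1(1−p) = −9p + 1; against West: 8p + (-2)(1−p) = 10p − 2.
Setting these equal: −9p + 1 = 10p − 2 ⇒ −19p = -3 ⇒ p = 3/19, and the value is (-9)·(3/19) + 1 = -8/19.
For the smuggler: with q = P(East), equating Port's and Border's payoffs gives −16q + 8 = 3q − 2 ⇒ q = 10/19.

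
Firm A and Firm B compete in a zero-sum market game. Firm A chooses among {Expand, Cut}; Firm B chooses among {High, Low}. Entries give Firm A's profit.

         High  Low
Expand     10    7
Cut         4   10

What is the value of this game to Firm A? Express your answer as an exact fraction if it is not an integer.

Row minima: Expand → 7, Cut → 4; maximin = 7.
Column maxima: High → 10, Low → 10; minimax = 10.
7 ≠ 10, so there is no saddle point; optimal play is mixed.
Let Firm A play Expand with probability p. Expected payoff against High: 10p + 4(1−p) = 6p + 4; against Low: 7p + 10(1−p) = −3p + 10.
Setting these equal: 6p + 4 = −3p + 10 ⇒ 9p = 6 ⇒ p = 2/3, and the value is (6)·(2/3) + 4 = 8.
For Firm B: with q = P(High), equating Expand's and Cut's payoffs gives 3q + 7 = −6q + 10 ⇒ q = 1/3.

8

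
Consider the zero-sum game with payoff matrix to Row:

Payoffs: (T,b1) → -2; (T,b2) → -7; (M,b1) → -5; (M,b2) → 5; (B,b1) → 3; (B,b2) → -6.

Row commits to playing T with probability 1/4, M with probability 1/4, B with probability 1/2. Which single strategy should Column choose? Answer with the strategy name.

b2

If Column plays b1, Row's expected payoff is (1/4)·(-2) + (1/4)·(-5) + (1/2)·3 = -1/4.
If Column plays b2, Row's expected payoff is (1/4)·(-7) + (1/4)·5 + (1/2)·(-6) = -7/2.
Column minimizes Row's payoff; the smallest is -7/2, so the best response is b2.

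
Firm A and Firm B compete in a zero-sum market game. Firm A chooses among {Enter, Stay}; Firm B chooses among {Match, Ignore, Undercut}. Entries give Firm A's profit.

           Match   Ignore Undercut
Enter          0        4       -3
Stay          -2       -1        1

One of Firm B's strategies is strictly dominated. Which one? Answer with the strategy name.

Ignore

Match holds Firm A's payoff strictly below Ignore in every row: 0 < 4, -2 < -1.
So Ignore is strictly dominated for Firm B.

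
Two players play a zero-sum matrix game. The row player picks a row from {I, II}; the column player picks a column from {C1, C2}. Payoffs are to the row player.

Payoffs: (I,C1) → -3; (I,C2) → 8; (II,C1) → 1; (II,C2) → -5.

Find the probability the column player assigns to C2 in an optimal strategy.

4/17

Row minima: I → -3, II → -5; maximin = -3.
Column maxima: C1 → 1, C2 → 8; minimax = 1.
-3 ≠ 1, so there is no saddle point; optimal play is mixed.
Let the row player play I with probability p. Expected payoff against C1: (-3)p + 1(1−p) = −4p + 1; against C2: 8p + (-5)(1−p) = 13p − 5.
Setting these equal: −4p + 1 = 13p − 5 ⇒ −17p = -6 ⇒ p = 6/17, and the value is (-4)·(6/17) + 1 = -7/17.
For the column player: with q = P(C1), equating I's and II's payoffs gives −11q + 8 = 6q − 5 ⇒ q = 13/17.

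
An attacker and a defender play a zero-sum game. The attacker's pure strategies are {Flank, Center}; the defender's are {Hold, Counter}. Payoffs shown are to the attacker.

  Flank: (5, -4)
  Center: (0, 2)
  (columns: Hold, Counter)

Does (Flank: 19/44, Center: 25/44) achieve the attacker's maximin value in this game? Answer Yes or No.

No

Against Hold this mix gives (19/44)·5 + (25/44)·0 = 95/44.
Against Counter this mix gives (19/44)·(-4) + (25/44)·2 = -13/22.
The defender will play Counter, holding the attacker to -13/22. Shifting weight toward the row that does better against Counter would raise this floor (the equalizing mix achieves 10/11 against both Counter and Hold), so the proposed strategy is not optimal.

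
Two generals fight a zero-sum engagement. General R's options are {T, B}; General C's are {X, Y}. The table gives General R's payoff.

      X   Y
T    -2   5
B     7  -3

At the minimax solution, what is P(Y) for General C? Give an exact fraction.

9/17

Row minima: T → -2, B → -3; maximin = -2.
Column maxima: X → 7, Y → 5; minimax = 5.
-2 ≠ 5, so there is no saddle point; optimal play is mixed.
Let General R play T with probability p. Expected payoff against X: (-2)p + 7(1−p) = −9p + 7; against Y: 5p + (-3)(1−p) = 8p − 3.
Setting these equal: −9p + 7 = 8p − 3 ⇒ −17p = -10 ⇒ p = 10/17, and the value is (-9)·(10/17) + 7 = 29/17.
For General C: with q = P(X), equating T's and B's payoffs gives −7q + 5 = 10q − 3 ⇒ q = 8/17.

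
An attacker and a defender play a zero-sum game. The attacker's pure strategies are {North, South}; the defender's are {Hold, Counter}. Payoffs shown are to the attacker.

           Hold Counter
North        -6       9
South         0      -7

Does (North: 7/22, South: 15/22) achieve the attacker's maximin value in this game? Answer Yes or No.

Against Hold this mix gives (7/22)·(-6) + (15/22)·0 = -21/11.
Against Counter this mix gives (7/22)·9 + (15/22)·(-7) = -21/11.
All of the defender's active replies (Hold, Counter) yield -21/11, and no column does worse for the attacker. The mix makes the defender indifferent and guarantees -21/11, so it is optimal.

Yes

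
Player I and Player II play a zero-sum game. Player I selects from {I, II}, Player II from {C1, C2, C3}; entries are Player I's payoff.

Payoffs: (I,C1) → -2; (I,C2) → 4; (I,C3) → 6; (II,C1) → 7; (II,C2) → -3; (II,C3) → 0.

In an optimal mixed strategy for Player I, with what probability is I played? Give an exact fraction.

Row minima: I → -2, II → -3; maximin = -2.
Column maxima: C1 → 7, C2 → 4, C3 → 6; minimax = 4.
-2 ≠ 4, so there is no saddle point; optimal play is mixed.
C3 is strictly dominated by C2 (it gives Player I strictly more in every row), so Player II never plays it.
On the remaining 2×2 (I, II vs C1, C2):
Let Player I play I with probability p. Expected payoff against C1: (-2)p + 7(1−p) = −9p + 7; against C2: 4p + (-3)(1−p) = 7p − 3.
Setting these equal: −9p + 7 = 7p − 3 ⇒ −16p = -10 ⇒ p = 5/8, and the value is (-9)·(5/8) + 7 = 11/8.
For Player II: with q = P(C1), equating I's and II's payoffs gives −6q + 4 = 10q − 3 ⇒ q = 7/16.

5/8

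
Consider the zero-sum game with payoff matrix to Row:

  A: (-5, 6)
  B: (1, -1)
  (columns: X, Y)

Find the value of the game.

Row minima: A → -5, B → -1; maximin = -1.
Column maxima: X → 1, Y → 6; minimax = 1.
-1 ≠ 1, so there is no saddle point; optimal play is mixed.
Let Row play A with probability p. Expected payoff against X: (-5)p + 1(1−p) = −6p + 1; against Y: 6p + (-1)(1−p) = 7p − 1.
Setting these equal: −6p + 1 = 7p − 1 ⇒ −13p = -2 ⇒ p = 2/13, and the value is (-6)·(2/13) + 1 = 1/13.
For Column: with q = P(X), equating A's and B's payoffs gives −11q + 6 = 2q − 1 ⇒ q = 7/13.

1/13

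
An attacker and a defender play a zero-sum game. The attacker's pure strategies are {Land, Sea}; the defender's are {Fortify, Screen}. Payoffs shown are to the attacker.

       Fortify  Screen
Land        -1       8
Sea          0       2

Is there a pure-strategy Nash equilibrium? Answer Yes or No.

Row minima: Land → -1, Sea → 0; maximin = 0.
Column maxima: Fortify → 0, Screen → 8; minimax = 0.
maximin = minimax = 0, so a saddle point exists.

Yes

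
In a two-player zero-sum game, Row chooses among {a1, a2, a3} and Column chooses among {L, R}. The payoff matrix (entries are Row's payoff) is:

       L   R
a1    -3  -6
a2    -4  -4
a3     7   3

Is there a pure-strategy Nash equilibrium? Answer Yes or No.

Yes

Row minima: a1 → -6, a2 → -4, a3 → 3; maximin = 3.
Column maxima: L → 7, R → 3; minimax = 3.
maximin = minimax = 3, so a saddle point exists.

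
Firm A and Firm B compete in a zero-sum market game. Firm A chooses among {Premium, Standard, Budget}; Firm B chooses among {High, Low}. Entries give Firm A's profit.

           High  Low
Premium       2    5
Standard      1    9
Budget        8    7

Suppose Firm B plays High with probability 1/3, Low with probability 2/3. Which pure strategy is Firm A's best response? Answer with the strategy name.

Budget

Expected payoff of Premium: (1/3)·2 + (2/3)·5 = 4.
Expected payoff of Standard: (1/3)·1 + (2/3)·9 = 19/3.
Expected payoff of Budget: (1/3)·8 + (2/3)·7 = 22/3.
The largest is 22/3, so Firm A's best response is Budget.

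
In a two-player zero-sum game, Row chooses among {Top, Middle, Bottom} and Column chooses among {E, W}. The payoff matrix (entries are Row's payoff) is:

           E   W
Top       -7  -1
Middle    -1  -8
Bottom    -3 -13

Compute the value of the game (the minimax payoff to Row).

Row minima: Top → -7, Middle → -8, Bottom → -13; maximin = -7.
Column maxima: E → -1, W → -1; minimax = -1.
-7 ≠ -1, so there is no saddle point; optimal play is mixed.
Bottom is strictly dominated by Middle, so Row never plays it.
On the remaining 2×2 (Top, Middle vs E, W):
Let Row play Top with probability p. Expected payoff against E: (-7)p + (-1)(1−p) = −6p − 1; against W: (-1)p + (-8)(1−p) = 7p − 8.
Setting these equal: −6p − 1 = 7p − 8 ⇒ −13p = -7 ⇒ p = 7/13, and the value is (-6)·(7/13) − 1 = -55/13.
For Column: with q = P(E), equating Top's and Middle's payoffs gives −6q − 1 = 7q − 8 ⇒ q = 7/13.

-55/13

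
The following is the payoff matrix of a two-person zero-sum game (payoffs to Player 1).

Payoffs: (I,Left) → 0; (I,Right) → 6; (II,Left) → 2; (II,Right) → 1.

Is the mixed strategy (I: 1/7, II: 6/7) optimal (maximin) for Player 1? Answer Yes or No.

Yes

Against Left this mix gives (1/7)·0 + (6/7)·2 = 12/7.
Against Right this mix gives (1/7)·6 + (6/7)·1 = 12/7.
All of Player 2's active replies (Left, Right) yield 12/7, and no column does worse for Player 1. The mix makes Player 2 indifferent and guarantees 12/7, so it is optimal.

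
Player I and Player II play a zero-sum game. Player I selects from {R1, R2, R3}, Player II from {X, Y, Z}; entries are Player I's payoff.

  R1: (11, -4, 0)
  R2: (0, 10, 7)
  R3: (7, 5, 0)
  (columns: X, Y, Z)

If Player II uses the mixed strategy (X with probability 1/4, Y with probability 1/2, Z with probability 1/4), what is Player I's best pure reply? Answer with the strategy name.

R2

Expected payoff of R1: (1/4)·11 + (1/2)·(-4) + (1/4)·0 = 3/4.
Expected payoff of R2: (1/4)·0 + (1/2)·10 + (1/4)·7 = 27/4.
Expected payoff of R3: (1/4)·7 + (1/2)·5 + (1/4)·0 = 17/4.
The largest is 27/4, so Player I's best response is R2.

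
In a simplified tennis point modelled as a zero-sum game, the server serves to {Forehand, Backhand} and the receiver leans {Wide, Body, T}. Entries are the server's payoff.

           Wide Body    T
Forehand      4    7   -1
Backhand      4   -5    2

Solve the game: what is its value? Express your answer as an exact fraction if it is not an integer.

Row minima: Forehand → -1, Backhand → -5; maximin = -1.
Column maxima: Wide → 4, Body → 7, T → 2; minimax = 2.
-1 ≠ 2, so there is no saddle point; optimal play is mixed.
Wide is strictly dominated by T (it gives the server strictly more in every row), so the receiver never plays it.
On the remaining 2×2 (Forehand, Backhand vs Body, T):
Let the server play Forehand with probability p. Expected payoff against Body: 7p + (-5)(1−p) = 12p − 5; against T: (-1)p + 2(1−p) = −3p + 2.
Setting these equal: 12p − 5 = −3p + 2 ⇒ 15p = 7 ⇒ p = 7/15, and the value is (12)·(7/15) − 5 = 3/5.
For the receiver: with q = P(Body), equating Forehand's and Backhand's payoffs gives 8q − 1 = −7q + 2 ⇒ q = 1/5.

3/5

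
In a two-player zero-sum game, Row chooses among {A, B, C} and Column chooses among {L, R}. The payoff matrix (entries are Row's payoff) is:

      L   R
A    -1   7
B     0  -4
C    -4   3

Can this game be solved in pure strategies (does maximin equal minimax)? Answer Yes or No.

Row minima: A → -1, B → -4, C → -4; maximin = -1.
Column maxima: L → 0, R → 7; minimax = 0.
-1 ≠ 0, so no pure-strategy equilibrium exists.

No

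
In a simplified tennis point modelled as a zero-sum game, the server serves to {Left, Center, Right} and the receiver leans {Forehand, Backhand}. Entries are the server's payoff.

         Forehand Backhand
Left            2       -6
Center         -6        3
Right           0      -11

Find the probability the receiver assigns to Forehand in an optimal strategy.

9/17

Row minima: Left → -6, Center → -6, Right → -11; maximin = -6.
Column maxima: Forehand → 2, Backhand → 3; minimax = 2.
-6 ≠ 2, so there is no saddle point; optimal play is mixed.
Right is strictly dominated by Left, so the server never plays it.
On the remaining 2×2 (Left, Center vs Forehand, Backhand):
Let the server play Left with probability p. Expected payoff against Forehand: 2p + (-6)(1−p) = 8p − 6; against Backhand: (-6)p + 3(1−p) = −9p + 3.
Setting these equal: 8p − 6 = −9p + 3 ⇒ 17p = 9 ⇒ p = 9/17, and the value is (8)·(9/17) − 6 = -30/17.
For the receiver: with q = P(Forehand), equating Left's and Center's payoffs gives 8q − 6 = −9q + 3 ⇒ q = 9/17.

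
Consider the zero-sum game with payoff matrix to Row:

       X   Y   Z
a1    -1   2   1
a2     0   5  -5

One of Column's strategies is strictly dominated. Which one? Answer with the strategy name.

Y

X holds Row's payoff strictly below Y in every row: -1 < 2, 0 < 5.
So Y is strictly dominated for Column.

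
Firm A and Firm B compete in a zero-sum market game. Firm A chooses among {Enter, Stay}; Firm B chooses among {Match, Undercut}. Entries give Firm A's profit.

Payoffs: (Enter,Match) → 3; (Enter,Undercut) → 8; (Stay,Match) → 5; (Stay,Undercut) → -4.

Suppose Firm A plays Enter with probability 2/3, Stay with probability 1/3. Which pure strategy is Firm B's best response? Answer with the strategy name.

Match

If Firm B plays Match, Firm A's expected payoff is (2/3)·3 + (1/3)·5 = 11/3.
If Firm B plays Undercut, Firm A's expected payoff is (2/3)·8 + (1/3)·(-4) = 4.
Firm B minimizes Firm A's payoff; the smallest is 11/3, so the best response is Match.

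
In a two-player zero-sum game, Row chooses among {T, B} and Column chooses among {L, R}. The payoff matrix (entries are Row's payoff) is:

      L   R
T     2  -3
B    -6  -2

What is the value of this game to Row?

Row minima: T → -3, B → -6; maximin = -3.
Column maxima: L → 2, R → -2; minimax = -2.
-3 ≠ -2, so there is no saddle point; optimal play is mixed.
Let Row play T with probability p. Expected payoff against L: 2p + (-6)(1−p) = 8p − 6; against R: (-3)p + (-2)(1−p) = −p − 2.
Setting these equal: 8p − 6 = −p − 2 ⇒ 9p = 4 ⇒ p = 4/9, and the value is (8)·(4/9) − 6 = -22/9.
For Column: with q = P(L), equating T's and B's payoffs gives 5q − 3 = −4q − 2 ⇒ q = 1/9.

-22/9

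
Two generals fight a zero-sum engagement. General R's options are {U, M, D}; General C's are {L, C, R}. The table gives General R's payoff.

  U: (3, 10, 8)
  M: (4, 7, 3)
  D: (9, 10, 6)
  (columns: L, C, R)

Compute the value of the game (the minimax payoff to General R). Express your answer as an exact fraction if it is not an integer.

Row minima: U → 3, M → 3, D → 6; maximin = 6.
Column maxima: L → 9, C → 10, R → 8; minimax = 8.
6 ≠ 8, so there is no saddle point; optimal play is mixed.
M is strictly dominated by D, so General R never plays it.
C is strictly dominated by L (it gives General R strictly more in every row), so General C never plays it.
On the remaining 2×2 (U, D vs L, R):
Let General R play U with probability p. Expected payoff against L: 3p + 9(1−p) = −6p + 9; against R: 8p + 6(1−p) = 2p + 6.
Setting these equal: −6p + 9 = 2p + 6 ⇒ −8p = -3 ⇒ p = 3/8, and the value is (-6)·(3/8) + 9 = 27/4.
For General C: with q = P(L), equating U's and D's payoffs gives −5q + 8 = 3q + 6 ⇒ q = 1/4.

27/4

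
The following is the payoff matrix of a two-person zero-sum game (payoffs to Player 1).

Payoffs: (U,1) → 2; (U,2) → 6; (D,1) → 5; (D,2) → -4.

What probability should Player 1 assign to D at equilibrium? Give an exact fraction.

4/13

Row minima: U → 2, D → -4; maximin = 2.
Column maxima: 1 → 5, 2 → 6; minimax = 5.
2 ≠ 5, so there is no saddle point; optimal play is mixed.
Let Player 1 play U with probability p. Expected payoff against 1: 2p + 5(1−p) = −3p + 5; against 2: 6p + (-4)(1−p) = 10p − 4.
Setting these equal: −3p + 5 = 10p − 4 ⇒ −13p = -9 ⇒ p = 9/13, and the value is (-3)·(9/13) + 5 = 38/13.
For Player 2: with q = P(1), equating U's and D's payoffs gives −4q + 6 = 9q − 4 ⇒ q = 10/13.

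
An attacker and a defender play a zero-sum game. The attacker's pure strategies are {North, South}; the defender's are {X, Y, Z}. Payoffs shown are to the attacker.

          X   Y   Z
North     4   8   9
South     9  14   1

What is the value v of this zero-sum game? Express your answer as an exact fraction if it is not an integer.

Row minima: North → 4, South → 1; maximin = 4.
Column maxima: X → 9, Y → 14, Z → 9; minimax = 9.
4 ≠ 9, so there is no saddle point; optimal play is mixed.
Y is strictly dominated by X (it gives the attacker strictly more in every row), so the defender never plays it.
On the remaining 2×2 (North, South vs X, Z):
Let the attacker play North with probability p. Expected payoff against X: 4p + 9(1−p) = −5p + 9; against Z: 9p + 1(1−p) = 8p + 1.
Setting these equal: −5p + 9 = 8p + 1 ⇒ −13p = -8 ⇒ p = 8/13, and the value is (-5)·(8/13) + 9 = 77/13.
For the defender: with q = P(X), equating North's and South's payoffs gives −5q + 9 = 8q + 1 ⇒ q = 8/13.

77/13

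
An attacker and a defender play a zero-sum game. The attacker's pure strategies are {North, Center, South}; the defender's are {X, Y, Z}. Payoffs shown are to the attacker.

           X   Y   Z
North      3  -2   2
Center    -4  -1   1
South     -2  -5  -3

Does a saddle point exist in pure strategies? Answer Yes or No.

No

Row minima: North → -2, Center → -4, South → -5; maximin = -2.
Column maxima: X → 3, Y → -1, Z → 2; minimax = -1.
-2 ≠ -1, so no pure-strategy equilibrium exists.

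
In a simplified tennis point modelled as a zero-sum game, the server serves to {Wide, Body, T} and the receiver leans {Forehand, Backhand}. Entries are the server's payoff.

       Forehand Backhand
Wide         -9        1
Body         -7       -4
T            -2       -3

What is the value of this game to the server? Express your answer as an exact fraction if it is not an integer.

-29/11

Row minima: Wide → -9, Body → -7, T → -3; maximin = -3.
Column maxima: Forehand → -2, Backhand → 1; minimax = -2.
-3 ≠ -2, so there is no saddle point; optimal play is mixed.
Body is strictly dominated by T, so the server never plays it.
On the remaining 2×2 (Wide, T vs Forehand, Backhand):
Let the server play Wide with probability p. Expected payoff against Forehand: (-9)p + (-2)(1−p) = −7p − 2; against Backhand: 1p + (-3)(1−p) = 4p − 3.
Setting these equal: −7p − 2 = 4p − 3 ⇒ −11p = -1 ⇒ p = 1/11, and the value is (-7)·(1/11) − 2 = -29/11.
For the receiver: with q = P(Forehand), equating Wide's and T's payoffs gives −10q + 1 = q − 3 ⇒ q = 4/11.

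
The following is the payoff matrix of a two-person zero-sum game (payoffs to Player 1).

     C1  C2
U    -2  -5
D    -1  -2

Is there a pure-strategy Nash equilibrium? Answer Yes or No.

Row minima: U → -5, D → -2; maximin = -2.
Column maxima: C1 → -1, C2 → -2; minimax = -2.
maximin = minimax = -2, so a saddle point exists.

Yes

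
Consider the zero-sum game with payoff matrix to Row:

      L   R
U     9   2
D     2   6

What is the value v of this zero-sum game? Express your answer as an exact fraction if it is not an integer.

Row minima: U → 2, D → 2; maximin = 2.
Column maxima: L → 9, R → 6; minimax = 6.
2 ≠ 6, so there is no saddle point; optimal play is mixed.
Let Row play U with probability p. Expected payoff against L: 9p + 2(1−p) = 7p + 2; against R: 2p + 6(1−p) = −4p + 6.
Setting these equal: 7p + 2 = −4p + 6 ⇒ 11p = 4 ⇒ p = 4/11, and the value is (7)·(4/11) + 2 = 50/11.
For Column: with q = P(L), equating U's and D's payoffs gives 7q + 2 = −4q + 6 ⇒ q = 4/11.

50/11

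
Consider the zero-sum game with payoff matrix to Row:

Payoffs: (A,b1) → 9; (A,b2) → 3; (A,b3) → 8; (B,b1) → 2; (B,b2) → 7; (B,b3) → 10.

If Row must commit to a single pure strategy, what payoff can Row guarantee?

Row minima: A → 3, B → 2.
The best of these is 3.

3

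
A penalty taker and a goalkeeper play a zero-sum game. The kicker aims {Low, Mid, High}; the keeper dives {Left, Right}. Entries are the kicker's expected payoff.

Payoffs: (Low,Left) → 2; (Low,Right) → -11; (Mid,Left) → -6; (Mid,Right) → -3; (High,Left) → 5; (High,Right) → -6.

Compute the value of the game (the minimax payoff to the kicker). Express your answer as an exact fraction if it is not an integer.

-51/14

Row minima: Low → -11, Mid → -6, High → -6; maximin = -6.
Column maxima: Left → 5, Right → -3; minimax = -3.
-6 ≠ -3, so there is no saddle point; optimal play is mixed.
Low is strictly dominated by High, so the kicker never plays it.
On the remaining 2×2 (Mid, High vs Left, Right):
Let the kicker play Mid with probability p. Expected payoff against Left: (-6)p + 5(1−p) = −11p + 5; against Right: (-3)p + (-6)(1−p) = 3p − 6.
Setting these equal: −11p + 5 = 3p − 6 ⇒ −14p = -11 ⇒ p = 11/14, and the value is (-11)·(11/14) + 5 = -51/14.
For the keeper: with q = P(Left), equating Mid's and High's payoffs gives −3q − 3 = 11q − 6 ⇒ q = 3/14.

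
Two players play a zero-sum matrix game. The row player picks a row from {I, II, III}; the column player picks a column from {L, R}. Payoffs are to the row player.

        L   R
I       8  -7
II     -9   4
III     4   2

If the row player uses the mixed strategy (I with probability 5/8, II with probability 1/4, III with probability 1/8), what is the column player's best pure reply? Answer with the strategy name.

R

If the column player plays L, the row player's expected payoff is (5/8)·8 + (1/4)·(-9) + (1/8)·4 = 13/4.
If the column player plays R, the row player's expected payoff is (5/8)·(-7) + (1/4)·4 + (1/8)·2 = -25/8.
The column player minimizes the row player's payoff; the smallest is -25/8, so the best response is R.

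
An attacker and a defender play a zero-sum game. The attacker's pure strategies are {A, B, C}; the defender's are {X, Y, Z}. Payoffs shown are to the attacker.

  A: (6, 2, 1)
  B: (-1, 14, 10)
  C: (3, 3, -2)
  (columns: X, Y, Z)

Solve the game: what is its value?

61/16

Row minima: A → 1, B → -1, C → -2; maximin = 1.
Column maxima: X → 6, Y → 14, Z → 10; minimax = 6.
1 ≠ 6, so there is no saddle point; optimal play is mixed.
Y is strictly dominated by Z (it gives the attacker strictly more in every row), so the defender never plays it.
With Y eliminated, C is strictly dominated by A (A gives the attacker strictly more in every remaining column), so the attacker never plays it.
On the remaining 2×2 (A, B vs X, Z):
Let the attacker play A with probability p. Expected payoff against X: 6p + (-1)(1−p) = 7p − 1; against Z: 1p + 10(1−p) = −9p + 10.
Setting these equal: 7p − 1 = −9p + 10 ⇒ 16p = 11 ⇒ p = 11/16, and the value is (7)·(11/16) − 1 = 61/16.
For the defender: with q = P(X), equating A's and B's payoffs gives 5q + 1 = −11q + 10 ⇒ q = 9/16.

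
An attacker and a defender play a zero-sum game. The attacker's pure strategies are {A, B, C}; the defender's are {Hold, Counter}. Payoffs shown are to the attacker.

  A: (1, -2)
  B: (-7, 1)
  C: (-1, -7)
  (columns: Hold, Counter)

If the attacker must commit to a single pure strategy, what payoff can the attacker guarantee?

Row minima: A → -2, B → -7, C → -7.
The best of these is -2.

-2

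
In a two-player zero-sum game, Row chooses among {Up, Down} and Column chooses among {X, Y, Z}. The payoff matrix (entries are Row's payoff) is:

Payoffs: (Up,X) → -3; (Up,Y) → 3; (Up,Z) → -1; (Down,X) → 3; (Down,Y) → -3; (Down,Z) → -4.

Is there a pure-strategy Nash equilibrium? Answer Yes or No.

No

Row minima: Up → -3, Down → -4; maximin = -3.
Column maxima: X → 3, Y → 3, Z → -1; minimax = -1.
-3 ≠ -1, so no pure-strategy equilibrium exists.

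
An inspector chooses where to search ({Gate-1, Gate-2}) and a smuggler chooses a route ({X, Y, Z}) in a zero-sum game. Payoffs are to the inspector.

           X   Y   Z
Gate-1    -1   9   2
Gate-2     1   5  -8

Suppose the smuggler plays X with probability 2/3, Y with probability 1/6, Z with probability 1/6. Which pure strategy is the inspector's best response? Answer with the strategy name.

Gate-1

Expected payoff of Gate-1: (2/3)·(-1) + (1/6)·9 + (1/6)·2 = 7/6.
Expected payoff of Gate-2: (2/3)·1 + (1/6)·5 + (1/6)·(-8) = 1/6.
The largest is 7/6, so the inspector's best response is Gate-1.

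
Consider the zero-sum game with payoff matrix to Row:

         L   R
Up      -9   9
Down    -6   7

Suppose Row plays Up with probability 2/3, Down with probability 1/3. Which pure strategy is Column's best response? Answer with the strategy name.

If Column plays L, Row's expected payoff is (2/3)·(-9) + (1/3)·(-6) = -8.
If Column plays R, Row's expected payoff is (2/3)·9 + (1/3)·7 = 25/3.
Column minimizes Row's payoff; the smallest is -8, so the best response is L.

L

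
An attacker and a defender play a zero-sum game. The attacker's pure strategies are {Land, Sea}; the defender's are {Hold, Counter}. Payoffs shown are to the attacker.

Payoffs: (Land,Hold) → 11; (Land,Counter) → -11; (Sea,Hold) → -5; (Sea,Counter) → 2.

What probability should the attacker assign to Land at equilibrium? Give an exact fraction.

7/29

Row minima: Land → -11, Sea → -5; maximin = -5.
Column maxima: Hold → 11, Counter → 2; minimax = 2.
-5 ≠ 2, so there is no saddle point; optimal play is mixed.
Let the attacker play Land with probability p. Expected payoff against Hold: 11p + (-5)(1−p) = 16p − 5; against Counter: (-11)p + 2(1−p) = −13p + 2.
Setting these equal: 16p − 5 = −13p + 2 ⇒ 29p = 7 ⇒ p = 7/29, and the value is (16)·(7/29) − 5 = -33/29.
For the defender: with q = P(Hold), equating Land's and Sea's payoffs gives 22q − 11 = −7q + 2 ⇒ q = 13/29.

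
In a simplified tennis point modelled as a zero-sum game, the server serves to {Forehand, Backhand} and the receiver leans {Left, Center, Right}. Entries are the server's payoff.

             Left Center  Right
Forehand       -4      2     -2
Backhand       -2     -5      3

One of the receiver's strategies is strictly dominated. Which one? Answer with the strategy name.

Left holds the server's payoff strictly below Right in every row: -4 < -2, -2 < 3.
So Right is strictly dominated for the receiver.

Right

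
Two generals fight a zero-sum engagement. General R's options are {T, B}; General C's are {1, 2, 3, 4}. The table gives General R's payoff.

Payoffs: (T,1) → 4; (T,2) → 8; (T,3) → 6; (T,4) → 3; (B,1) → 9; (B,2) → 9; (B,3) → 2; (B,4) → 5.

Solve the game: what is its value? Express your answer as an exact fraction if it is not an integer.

Row minima: T → 3, B → 2; maximin = 3.
Column maxima: 1 → 9, 2 → 9, 3 → 6, 4 → 5; minimax = 5.
3 ≠ 5, so there is no saddle point; optimal play is mixed.
1 is strictly dominated by 4 (it gives General R strictly more in every row), so General C never plays it.
2 is strictly dominated by 3 (it gives General R strictly more in every row), so General C never plays it.
On the remaining 2×2 (T, B vs 3, 4):
Let General R play T with probability p. Expected payoff against 3: 6p + 2(1−p) = 4p + 2; against 4: 3p + 5(1−p) = −2p + 5.
Setting these equal: 4p + 2 = −2p + 5 ⇒ 6p = 3 ⇒ p = 1/2, and the value is (4)·(1/2) + 2 = 4.
For General C: with q = P(3), equating T's and B's payoffs gives 3q + 3 = −3q + 5 ⇒ q = 1/3.

4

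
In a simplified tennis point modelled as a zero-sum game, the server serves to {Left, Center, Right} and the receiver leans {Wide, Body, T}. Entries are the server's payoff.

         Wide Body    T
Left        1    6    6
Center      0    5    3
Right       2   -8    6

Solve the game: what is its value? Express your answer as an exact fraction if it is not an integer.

4/3

Row minima: Left → 1, Center → 0, Right → -8; maximin = 1.
Column maxima: Wide → 2, Body → 6, T → 6; minimax = 2.
1 ≠ 2, so there is no saddle point; optimal play is mixed.
Center is strictly dominated by Left, so the server never plays it.
T is strictly dominated by Wide (it gives the server strictly more in every row), so the receiver never plays it.
On the remaining 2×2 (Left, Right vs Wide, Body):
Let the server play Left with probability p. Expected payoff against Wide: 1p + 2(1−p) = −p + 2; against Body: 6p + (-8)(1−p) = 14p − 8.
Setting these equal: −p + 2 = 14p − 8 ⇒ −15p = -10 ⇒ p = 2/3, and the value is (-1)·(2/3) + 2 = 4/3.
For the receiver: with q = P(Wide), equating Left's and Right's payoffs gives −5q + 6 = 10q − 8 ⇒ q = 14/15.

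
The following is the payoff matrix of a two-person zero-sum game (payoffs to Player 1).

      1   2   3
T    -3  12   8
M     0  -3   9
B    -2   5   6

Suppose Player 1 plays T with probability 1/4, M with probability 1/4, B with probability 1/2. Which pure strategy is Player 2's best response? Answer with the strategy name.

1

If Player 2 plays 1, Player 1's expected payoff is (1/4)·(-3) + (1/4)·0 + (1/2)·(-2) = -7/4.
If Player 2 plays 2, Player 1's expected payoff is (1/4)·12 + (1/4)·(-3) + (1/2)·5 = 19/4.
If Player 2 plays 3, Player 1's expected payoff is (1/4)·8 + (1/4)·9 + (1/2)·6 = 29/4.
Player 2 minimizes Player 1's payoff; the smallest is -7/4, so the best response is 1.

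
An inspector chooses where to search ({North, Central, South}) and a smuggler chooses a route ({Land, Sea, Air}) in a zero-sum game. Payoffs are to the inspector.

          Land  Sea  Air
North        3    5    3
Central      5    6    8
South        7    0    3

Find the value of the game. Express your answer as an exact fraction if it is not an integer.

21/4

Row minima: North → 3, Central → 5, South → 0; maximin = 5.
Column maxima: Land → 7, Sea → 6, Air → 8; minimax = 6.
5 ≠ 6, so there is no saddle point; optimal play is mixed.
North is strictly dominated by Central, so the inspector never plays it.
With North eliminated, Air is strictly dominated by Sea (it gives the inspector strictly more in every remaining row), so the smuggler never plays it.
On the remaining 2×2 (Central, South vs Land, Sea):
Let the inspector play Central with probability p. Expected payoff against Land: 5p + 7(1−p) = −2p + 7; against Sea: 6p + 0(1−p) = 6p.
Setting these equal: −2p + 7 = 6p ⇒ −8p = -7 ⇒ p = 7/8, and the value is (-2)·(7/8) + 7 = 21/4.
For the smuggler: with q = P(Land), equating Central's and South's payoffs gives −q + 6 = 7q ⇒ q = 3/4.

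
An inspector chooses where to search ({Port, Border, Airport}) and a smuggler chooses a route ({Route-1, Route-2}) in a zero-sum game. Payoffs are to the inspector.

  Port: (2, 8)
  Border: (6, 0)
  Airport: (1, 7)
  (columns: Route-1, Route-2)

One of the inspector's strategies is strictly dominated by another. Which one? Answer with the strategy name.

Port gives a strictly higher payoff than Airport against every column: 2 > 1, 8 > 7.
So Airport is strictly dominated and the inspector never plays it.

Airport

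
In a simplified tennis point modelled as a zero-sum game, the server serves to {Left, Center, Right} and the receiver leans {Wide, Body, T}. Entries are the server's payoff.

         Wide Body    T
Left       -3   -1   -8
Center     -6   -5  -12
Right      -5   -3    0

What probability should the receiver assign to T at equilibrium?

Row minima: Left → -8, Center → -12, Right → -5; maximin = -5.
Column maxima: Wide → -3, Body → -1, T → 0; minimax = -3.
-5 ≠ -3, so there is no saddle point; optimal play is mixed.
Center is strictly dominated by Left, so the server never plays it.
Body is strictly dominated by Wide (it gives the server strictly more in every row), so the receiver never plays it.
On the remaining 2×2 (Left, Right vs Wide, T):
Let the server play Left with probability p. Expected payoff against Wide: (-3)p + (-5)(1−p) = 2p − 5; against T: (-8)p + 0(1−p) = −8p.
Setting these equal: 2p − 5 = −8p ⇒ 10p = 5 ⇒ p = 1/2, and the value is (2)·(1/2) − 5 = -4.
For the receiver: with q = P(Wide), equating Left's and Right's payoffs gives 5q − 8 = −5q ⇒ q = 4/5.

1/5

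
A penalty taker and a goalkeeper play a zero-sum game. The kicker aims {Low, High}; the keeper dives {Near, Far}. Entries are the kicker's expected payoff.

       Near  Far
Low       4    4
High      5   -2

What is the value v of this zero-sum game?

Row minima: Low → 4, High → -2; maximin = 4.
Column maxima: Near → 5, Far → 4; minimax = 4.
Since maximin = minimax = 4, there is a saddle point and the value is 4.

4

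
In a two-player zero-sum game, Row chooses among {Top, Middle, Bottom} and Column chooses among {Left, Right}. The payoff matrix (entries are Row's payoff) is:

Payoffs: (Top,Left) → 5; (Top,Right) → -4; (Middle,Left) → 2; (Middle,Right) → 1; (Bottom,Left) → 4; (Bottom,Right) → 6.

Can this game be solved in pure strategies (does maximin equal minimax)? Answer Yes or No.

No

Row minima: Top → -4, Middle → 1, Bottom → 4; maximin = 4.
Column maxima: Left → 5, Right → 6; minimax = 5.
4 ≠ 5, so no pure-strategy equilibrium exists.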